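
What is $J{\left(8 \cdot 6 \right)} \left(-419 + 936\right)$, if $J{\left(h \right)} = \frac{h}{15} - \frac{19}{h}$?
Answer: $\frac{347941}{240} \approx 1449.8$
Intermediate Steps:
$J{\left(h \right)} = - \frac{19}{h} + \frac{h}{15}$ ($J{\left(h \right)} = h \frac{1}{15} - \frac{19}{h} = \frac{h}{15} - \frac{19}{h} = - \frac{19}{h} + \frac{h}{15}$)
$J{\left(8 \cdot 6 \right)} \left(-419 + 936\right) = \left(- \frac{19}{8 \cdot 6} + \frac{8 \cdot 6}{15}\right) \left(-419 + 936\right) = \left(- \frac{19}{48} + \frac{1}{15} \cdot 48\right) 517 = \left(\left(-19\right) \frac{1}{48} + \frac{16}{5}\right) 517 = \left(- \frac{19}{48} + \frac{16}{5}\right) 517 = \frac{673}{240} \cdot 517 = \frac{347941}{240}$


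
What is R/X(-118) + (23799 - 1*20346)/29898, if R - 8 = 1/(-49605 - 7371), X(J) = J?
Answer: 532632301/11167182048 ≈ 0.047696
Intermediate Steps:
R = 455807/56976 (R = 8 + 1/(-49605 - 7371) = 8 + 1/(-56976) = 8 - 1/56976 = 455807/56976 ≈ 8.0000)
R/X(-118) + (23799 - 1*20346)/29898 = (455807/56976)/(-118) + (23799 - 1*20346)/29898 = (455807/56976)*(-1/118) + (23799 - 20346)*(1/29898) = -455807/6723168 + 3453*(1/29898) = -455807/6723168 + 1151/9966 = 532632301/11167182048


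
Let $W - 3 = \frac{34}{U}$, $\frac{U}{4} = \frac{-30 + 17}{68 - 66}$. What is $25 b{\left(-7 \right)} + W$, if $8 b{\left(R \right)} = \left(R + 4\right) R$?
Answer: $\frac{7001}{104} \approx 67.317$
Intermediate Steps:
$b{\left(R \right)} = \frac{R \left(4 + R\right)}{8}$ ($b{\left(R \right)} = \frac{\left(R + 4\right) R}{8} = \frac{\left(4 + R\right) R}{8} = \frac{R \left(4 + R\right)}{8}$)
$U = -26$ ($U = 4 \frac{-30 + 17}{68 - 66} = 4 \left(- \frac{13}{2}\right) = -26$)
$W = \frac{22}{13}$ ($W = 3 + \frac{34}{-26} = 3 + 34 \left(- \frac{1}{26}\right) = 3 - \frac{17}{13} = \frac{22}{13} \approx 1.6923$)
$25 b{\left(-7 \right)} + W = 25 \cdot \frac{1}{8} \left(-7\right) \left(4 - 7\right) + \frac{22}{13} = 25 \cdot \frac{1}{8} \left(-7\right) \left(-3\right) + \frac{22}{13} = 25 \cdot \frac{21}{8} + \frac{22}{13} = \frac{525}{8} + \frac{22}{13} = \frac{7001}{104}$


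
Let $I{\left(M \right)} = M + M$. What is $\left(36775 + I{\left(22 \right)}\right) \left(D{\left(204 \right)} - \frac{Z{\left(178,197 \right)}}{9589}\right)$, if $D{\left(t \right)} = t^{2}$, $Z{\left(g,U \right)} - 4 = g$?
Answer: $\frac{14692829682798}{9589} \approx 1.5323 \cdot 10^{9}$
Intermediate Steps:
$I{\left(M \right)} = 2 M$
$Z{\left(g,U \right)} = 4 + g$
$\left(36775 + I{\left(22 \right)}\right) \left(D{\left(204 \right)} - \frac{Z{\left(178,197 \right)}}{9589}\right) = \left(36775 + 2 \cdot 22\right) \left(204^{2} - \frac{4 + 178}{9589}\right) = \left(36775 + 44\right) \left(41616 - 182 \cdot \frac{1}{9589}\right) = 36819 \left(41616 - \frac{182}{9589}\right) = 36819 \cdot \frac{399055642}{9589} = \frac{14692829682798}{9589}$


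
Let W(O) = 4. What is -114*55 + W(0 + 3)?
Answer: -6266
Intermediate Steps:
-114*55 + W(0 + 3) = -114*55 + 4 = -6270 + 4 = -6266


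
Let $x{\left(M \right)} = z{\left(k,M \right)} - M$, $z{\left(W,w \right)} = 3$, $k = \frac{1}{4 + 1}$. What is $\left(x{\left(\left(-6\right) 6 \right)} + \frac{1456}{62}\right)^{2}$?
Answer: $\frac{3751969}{961} \approx 3904.2$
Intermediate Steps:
$k = \frac{1}{5} \approx 0.2$
$x{\left(M \right)} = 3 - M$
$\left(x{\left(\left(-6\right) 6 \right)} + \frac{1456}{62}\right)^{2} = \left(\left(3 - \left(-6\right) 6\right) + \frac{1456}{62}\right)^{2} = \left(\left(3 - -36\right) + 1456 \cdot \frac{1}{62}\right)^{2} = \left(\left(3 + 36\right) + \frac{728}{31}\right)^{2} = \left(39 + \frac{728}{31}\right)^{2} = \left(\frac{1937}{31}\right)^{2} = \frac{3751969}{961}$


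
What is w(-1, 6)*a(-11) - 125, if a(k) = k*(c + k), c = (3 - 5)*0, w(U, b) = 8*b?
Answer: 5683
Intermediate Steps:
c = 0 (c = -2*0 = 0)
a(k) = k² (a(k) = k*(0 + k) = k*k = k²)
w(-1, 6)*a(-11) - 125 = (8*6)*(-11)² - 125 = 48*121 - 125 = 5808 - 125 = 5683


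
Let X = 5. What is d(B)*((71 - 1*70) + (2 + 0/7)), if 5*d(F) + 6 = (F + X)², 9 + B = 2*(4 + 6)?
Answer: 150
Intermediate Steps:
B = 11 (B = -9 + 2*(4 + 6) = -9 + 2*10 = -9 + 20 = 11)
d(F) = -6/5 + (5 + F)²/5 (d(F) = -6/5 + (F + 5)²/5 = -6/5 + (5 + F)²/5)
d(B)*((71 - 1*70) + (2 + 0/7)) = (-6/5 + (5 + 11)²/5)*((71 - 1*70) + (2 + 0/7)) = (-6/5 + (⅕)*16²)*((71 - 70) + (2 + 0*(⅐))) = (-6/5 + (⅕)*256)*(1 + (2 + 0)) = (-6/5 + 256/5)*(1 + 2) = 50*3 = 150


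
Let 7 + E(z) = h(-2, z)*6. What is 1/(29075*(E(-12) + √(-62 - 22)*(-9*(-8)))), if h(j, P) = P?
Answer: -79/12842340275 - 144*I*√21/12842340275 ≈ -6.1515e-9 - 5.1384e-8*I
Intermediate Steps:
E(z) = -7 + 6*z (E(z) = -7 + z*6 = -7 + 6*z)
1/(29075*(E(-12) + √(-62 - 22)*(-9*(-8)))) = 1/(29075*((-7 + 6*(-12)) + √(-62 - 22)*(-9*(-8)))) = 1/(29075*((-7 - 72) + √(-84)*72)) = 1/(29075*(-79 + (2*I*√21)*72)) = 1/(29075*(-79 + 144*I*√21))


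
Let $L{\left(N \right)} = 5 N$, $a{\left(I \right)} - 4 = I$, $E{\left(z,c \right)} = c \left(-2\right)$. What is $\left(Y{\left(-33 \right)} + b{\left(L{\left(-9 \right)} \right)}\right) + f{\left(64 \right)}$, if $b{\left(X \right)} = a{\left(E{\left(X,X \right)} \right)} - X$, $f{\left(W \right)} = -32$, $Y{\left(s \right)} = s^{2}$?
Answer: $1196$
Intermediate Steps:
$E{\left(z,c \right)} = - 2 c$
$a{\left(I \right)} = 4 + I$
$b{\left(X \right)} = 4 - 3 X$ ($b{\left(X \right)} = \left(4 - 2 X\right) - X = 4 - 3 X$)
$\left(Y{\left(-33 \right)} + b{\left(L{\left(-9 \right)} \right)}\right) + f{\left(64 \right)} = \left(\left(-33\right)^{2} - \left(-4 + 3 \cdot 5 \left(-9\right)\right)\right) - 32 = \left(1089 + \left(4 - -135\right)\right) - 32 = \left(1089 + \left(4 + 135\right)\right) - 32 = \left(1089 + 139\right) - 32 = 1228 - 32 = 1196$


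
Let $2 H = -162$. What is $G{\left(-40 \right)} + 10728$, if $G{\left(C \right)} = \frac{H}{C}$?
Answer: $\frac{429201}{40} \approx 10730.0$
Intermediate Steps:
$H = -81$ ($H = \frac{1}{2} \left(-162\right) = -81$)
$G{\left(C \right)} = - \frac{81}{C}$
$G{\left(-40 \right)} + 10728 = - \frac{81}{-40} + 10728 = \left(-81\right) \left(- \frac{1}{40}\right) + 10728 = \frac{81}{40} + 10728 = \frac{429201}{40}$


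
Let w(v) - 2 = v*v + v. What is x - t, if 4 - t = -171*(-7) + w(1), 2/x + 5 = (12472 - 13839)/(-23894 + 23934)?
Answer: 1875619/1567 ≈ 1196.9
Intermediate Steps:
w(v) = 2 + v + v² (w(v) = 2 + (v*v + v) = 2 + (v² + v) = 2 + (v + v²) = 2 + v + v²)
x = -80/1567 (x = 2/(-5 + (12472 - 13839)/(-23894 + 23934)) = 2/(-5 - 1367/40) = 2/(-1567/40) = 2*(-40/1567) = -80/1567 ≈ -0.051053)
t = -1197 (t = 4 - (-171*(-7) + (2 + 1 + 1²)) = 4 - (-19*(-63) + (2 + 1 + 1)) = 4 - (1197 + 4) = 4 - 1*1201 = 4 - 1201 = -1197)
x - t = -80/1567 - 1*(-1197) = -80/1567 + 1197 = 1875619/1567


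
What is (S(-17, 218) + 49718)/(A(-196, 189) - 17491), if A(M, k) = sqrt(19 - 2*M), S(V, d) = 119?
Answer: -871698967/305934670 - 49837*sqrt(411)/305934670 ≈ -2.8526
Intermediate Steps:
(S(-17, 218) + 49718)/(A(-196, 189) - 17491) = (119 + 49718)/(sqrt(19 - 2*(-196)) - 17491) = 49837/(sqrt(19 + 392) - 17491) = 49837/(sqrt(411) - 17491) = 49837/(-17491 + sqrt(411))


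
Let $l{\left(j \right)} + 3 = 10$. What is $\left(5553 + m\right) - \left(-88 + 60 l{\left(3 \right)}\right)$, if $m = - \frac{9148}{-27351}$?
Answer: $\frac{142808719}{27351} \approx 5221.3$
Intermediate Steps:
$l{\left(j \right)} = 7$ ($l{\left(j \right)} = -3 + 10 = 7$)
$m = \frac{9148}{27351}$ ($m = \left(-9148\right) \left(- \frac{1}{27351}\right) = \frac{9148}{27351} \approx 0.33447$)
$\left(5553 + m\right) - \left(-88 + 60 l{\left(3 \right)}\right) = \left(5553 + \frac{9148}{27351}\right) + \left(\left(-60\right) 7 + 88\right) = \frac{151889251}{27351} + \left(-420 + 88\right) = \frac{151889251}{27351} - 332 = \frac{142808719}{27351}$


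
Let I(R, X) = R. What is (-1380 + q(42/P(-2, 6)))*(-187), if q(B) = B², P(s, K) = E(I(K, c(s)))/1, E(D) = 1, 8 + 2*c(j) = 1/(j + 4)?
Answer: -71808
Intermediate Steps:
c(j) = -4 + 1/(2*(4 + j)) (c(j) = -4 + 1/(2*(j + 4)) = -4 + 1/(2*(4 + j)))
P(s, K) = 1 (P(s, K) = 1/1 = 1*1 = 1)
(-1380 + q(42/P(-2, 6)))*(-187) = (-1380 + (42/1)²)*(-187) = (-1380 + (42*1)²)*(-187) = (-1380 + 42²)*(-187) = (-1380 + 1764)*(-187) = 384*(-187) = -71808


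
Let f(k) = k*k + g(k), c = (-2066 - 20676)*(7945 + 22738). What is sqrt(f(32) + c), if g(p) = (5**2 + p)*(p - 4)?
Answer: I*sqrt(697790166) ≈ 26416.0*I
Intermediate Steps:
g(p) = (-4 + p)*(25 + p) (g(p) = (25 + p)*(-4 + p) = (-4 + p)*(25 + p))
c = -697792786 (c = -22742*30683 = -697792786)
f(k) = -100 + 2*k**2 + 21*k (f(k) = k*k + (-100 + k**2 + 21*k) = k**2 + (-100 + k**2 + 21*k) = -100 + 2*k**2 + 21*k)
sqrt(f(32) + c) = sqrt((-100 + 2*32**2 + 21*32) - 697792786) = sqrt((-100 + 2*1024 + 672) - 697792786) = sqrt((-100 + 2048 + 672) - 697792786) = sqrt(2620 - 697792786) = sqrt(-697790166) = I*sqrt(697790166)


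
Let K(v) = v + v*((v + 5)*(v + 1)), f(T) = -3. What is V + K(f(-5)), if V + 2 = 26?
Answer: 33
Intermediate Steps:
V = 24 (V = -2 + 26 = 24)
K(v) = v + v*(1 + v)*(5 + v) (K(v) = v + v*((5 + v)*(1 + v)) = v + v*((1 + v)*(5 + v)) = v + v*(1 + v)*(5 + v))
V + K(f(-5)) = 24 - 3*(6 + (-3)² + 6*(-3)) = 24 - 3*(6 + 9 - 18) = 24 - 3*(-3) = 24 + 9 = 33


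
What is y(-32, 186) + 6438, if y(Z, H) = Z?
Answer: 6406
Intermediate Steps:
y(-32, 186) + 6438 = -32 + 6438 = 6406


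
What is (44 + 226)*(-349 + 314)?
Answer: -9450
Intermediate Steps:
(44 + 226)*(-349 + 314) = 270*(-35) = -9450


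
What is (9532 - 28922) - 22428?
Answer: -41818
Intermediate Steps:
(9532 - 28922) - 22428 = -19390 - 22428 = -41818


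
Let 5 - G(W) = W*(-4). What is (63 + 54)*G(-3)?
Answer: -819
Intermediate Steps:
G(W) = 5 + 4*W (G(W) = 5 - W*(-4) = 5 - (-4)*W = 5 + 4*W)
(63 + 54)*G(-3) = (63 + 54)*(5 + 4*(-3)) = 117*(5 - 12) = 117*(-7) = -819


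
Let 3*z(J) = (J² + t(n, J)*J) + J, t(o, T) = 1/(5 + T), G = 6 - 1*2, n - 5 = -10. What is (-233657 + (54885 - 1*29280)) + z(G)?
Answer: -5617220/27 ≈ -2.0805e+5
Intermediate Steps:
n = -5 (n = 5 - 10 = -5)
G = 4 (G = 6 - 2 = 4)
z(J) = J/3 + J²/3 + J/(3*(5 + J)) (z(J) = ((J² + J/(5 + J)) + J)/3 = (J + J² + J/(5 + J))/3 = J/3 + J²/3 + J/(3*(5 + J)))
(-233657 + (54885 - 1*29280)) + z(G) = (-233657 + (54885 - 1*29280)) + (⅓)*4*(1 + (1 + 4)*(5 + 4))/(5 + 4) = (-233657 + (54885 - 29280)) + (⅓)*4*(1 + 5*9)/9 = (-233657 + 25605) + (⅓)*4*(⅑)*(1 + 45) = -208052 + (⅓)*4*(⅑)*46 = -208052 + 184/27 = -5617220/27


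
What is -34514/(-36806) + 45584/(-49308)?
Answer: 429493/32407683 ≈ 0.013253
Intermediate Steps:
-34514/(-36806) + 45584/(-49308) = -34514*(-1/36806) + 45584*(-1/49308) = 17257/18403 - 1628/1761 = 429493/32407683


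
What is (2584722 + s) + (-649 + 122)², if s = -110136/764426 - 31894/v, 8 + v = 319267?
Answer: 26868490941131791/9386533859 ≈ 2.8625e+6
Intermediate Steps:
v = 319259 (v = -8 + 319267 = 319259)
s = -2290096618/9386533859 (s = -110136/764426 - 31894/319259 = -110136*1/764426 - 31894*1/319259 = -4236/29401 - 31894/319259 = -2290096618/9386533859 ≈ -0.24398)
(2584722 + s) + (-649 + 122)² = (2584722 - 2290096618/9386533859) + (-649 + 122)² = 24261578279005580/9386533859 + (-527)² = 24261578279005580/9386533859 + 277729 = 26868490941131791/9386533859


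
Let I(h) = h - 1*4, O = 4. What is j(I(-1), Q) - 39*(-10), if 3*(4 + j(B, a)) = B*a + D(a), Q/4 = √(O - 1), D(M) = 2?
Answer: 1160/3 - 20*√3/3 ≈ 375.12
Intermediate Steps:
I(h) = -4 + h (I(h) = h - 4 = -4 + h)
Q = 4*√3 (Q = 4*√(4 - 1) = 4*√3 ≈ 6.9282)
j(B, a) = -10/3 + B*a/3 (j(B, a) = -4 + (B*a + 2)/3 = -4 + (2 + B*a)/3 = -4 + (⅔ + B*a/3) = -10/3 + B*a/3)
j(I(-1), Q) - 39*(-10) = (-10/3 + (-4 - 1)*(4*√3)/3) - 39*(-10) = (-10/3 + (⅓)*(-5)*(4*√3)) + 390 = (-10/3 - 20*√3/3) + 390 = 1160/3 - 20*√3/3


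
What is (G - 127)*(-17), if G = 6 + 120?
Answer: 17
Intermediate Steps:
G = 126
(G - 127)*(-17) = (126 - 127)*(-17) = -1*(-17) = 17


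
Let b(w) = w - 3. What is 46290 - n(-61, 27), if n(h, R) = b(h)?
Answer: 46354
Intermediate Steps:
b(w) = -3 + w
n(h, R) = -3 + h
46290 - n(-61, 27) = 46290 - (-3 - 61) = 46290 - 1*(-64) = 46290 + 64 = 46354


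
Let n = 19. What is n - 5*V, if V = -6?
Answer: 49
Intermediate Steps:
n - 5*V = 19 - 5*(-6) = 19 + 30 = 49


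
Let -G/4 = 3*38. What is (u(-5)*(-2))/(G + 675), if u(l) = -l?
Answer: -10/219 ≈ -0.045662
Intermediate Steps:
G = -456 (G = -12*38 = -4*114 = -456)
(u(-5)*(-2))/(G + 675) = (-1*(-5)*(-2))/(-456 + 675) = (5*(-2))/219 = (1/219)*(-10) = -10/219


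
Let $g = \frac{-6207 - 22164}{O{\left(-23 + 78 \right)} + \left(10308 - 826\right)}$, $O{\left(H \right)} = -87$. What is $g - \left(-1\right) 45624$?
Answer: $\frac{428609109}{9395} \approx 45621.0$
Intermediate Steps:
$g = - \frac{28371}{9395}$ ($g = \frac{-6207 - 22164}{-87 + \left(10308 - 826\right)} = - \frac{28371}{-87 + 9482} = - \frac{28371}{9395} \approx -3.0198$)
$g - \left(-1\right) 45624 = - \frac{28371}{9395} - \left(-1\right) 45624 = - \frac{28371}{9395} - -45624 = - \frac{28371}{9395} + 45624 = \frac{428609109}{9395}$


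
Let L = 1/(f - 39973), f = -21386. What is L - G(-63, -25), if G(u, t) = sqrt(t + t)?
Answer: -1/61359 - 5*I*sqrt(2) ≈ -1.6298e-5 - 7.0711*I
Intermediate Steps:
G(u, t) = sqrt(2)*sqrt(t) (G(u, t) = sqrt(2*t) = sqrt(2)*sqrt(t))
L = -1/61359 (L = 1/(-21386 - 39973) = 1/(-61359) = -1/61359 ≈ -1.6298e-5)
L - G(-63, -25) = -1/61359 - sqrt(2)*sqrt(-25) = -1/61359 - sqrt(2)*5*I = -1/61359 - 5*I*sqrt(2)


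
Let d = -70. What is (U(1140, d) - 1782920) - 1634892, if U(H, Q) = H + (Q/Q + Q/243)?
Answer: -830251123/243 ≈ -3.4167e+6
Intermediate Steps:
U(H, Q) = 1 + H + Q/243 (U(H, Q) = H + (1 + Q*(1/243)) = H + (1 + Q/243) = 1 + H + Q/243)
(U(1140, d) - 1782920) - 1634892 = ((1 + 1140 + (1/243)*(-70)) - 1782920) - 1634892 = ((1 + 1140 - 70/243) - 1782920) - 1634892 = (277193/243 - 1782920) - 1634892 = -432972367/243 - 1634892 = -830251123/243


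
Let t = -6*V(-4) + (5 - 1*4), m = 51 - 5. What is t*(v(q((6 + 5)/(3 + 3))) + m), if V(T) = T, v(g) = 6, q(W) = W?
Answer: 1300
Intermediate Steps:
m = 46
t = 25 (t = -6*(-4) + (5 - 1*4) = 24 + (5 - 4) = 24 + 1 = 25)
t*(v(q((6 + 5)/(3 + 3))) + m) = 25*(6 + 46) = 25*52 = 1300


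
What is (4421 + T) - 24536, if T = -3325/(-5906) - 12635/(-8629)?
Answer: -1025014896775/50962874 ≈ -20113.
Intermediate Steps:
T = 103313735/50962874 (T = -3325*(-1/5906) - 12635*(-1/8629) = 3325/5906 + 12635/8629 = 103313735/50962874 ≈ 2.0272)
(4421 + T) - 24536 = (4421 + 103313735/50962874) - 24536 = 225410179689/50962874 - 24536 = -1025014896775/50962874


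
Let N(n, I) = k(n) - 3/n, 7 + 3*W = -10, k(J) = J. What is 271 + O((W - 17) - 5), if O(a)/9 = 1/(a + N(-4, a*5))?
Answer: 100433/371 ≈ 270.71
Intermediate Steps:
W = -17/3 (W = -7/3 + (⅓)*(-10) = -7/3 - 10/3 = -17/3 ≈ -5.6667)
N(n, I) = n - 3/n
O(a) = 9/(-13/4 + a) (O(a) = 9/(a + (-4 - 3/(-4))) = 9/(a + (-4 - 3*(-¼))) = 9/(a + (-4 + ¾)) = 9/(a - 13/4) = 9/(-13/4 + a))
271 + O((W - 17) - 5) = 271 + 36/(-13 + 4*((-17/3 - 17) - 5)) = 271 + 36/(-13 + 4*(-68/3 - 5)) = 271 + 36/(-13 + 4*(-83/3)) = 271 + 36/(-13 - 332/3) = 271 + 36/(-371/3) = 271 + 36*(-3/371) = 271 - 108/371 = 100433/371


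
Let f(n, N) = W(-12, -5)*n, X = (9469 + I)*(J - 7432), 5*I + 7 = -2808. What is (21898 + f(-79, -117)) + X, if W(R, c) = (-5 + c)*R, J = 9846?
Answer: 21511502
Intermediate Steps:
I = -563 (I = -7/5 + (⅕)*(-2808) = -7/5 - 2808/5 = -563)
W(R, c) = R*(-5 + c)
X = 21499084 (X = (9469 - 563)*(9846 - 7432) = 8906*2414 = 21499084)
f(n, N) = 120*n (f(n, N) = (-12*(-5 - 5))*n = (-12*(-10))*n = 120*n)
(21898 + f(-79, -117)) + X = (21898 + 120*(-79)) + 21499084 = (21898 - 9480) + 21499084 = 12418 + 21499084 = 21511502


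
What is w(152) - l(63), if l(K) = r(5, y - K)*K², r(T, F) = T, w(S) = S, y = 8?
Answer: -19693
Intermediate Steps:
l(K) = 5*K²
w(152) - l(63) = 152 - 5*63² = 152 - 5*3969 = 152 - 1*19845 = 152 - 19845 = -19693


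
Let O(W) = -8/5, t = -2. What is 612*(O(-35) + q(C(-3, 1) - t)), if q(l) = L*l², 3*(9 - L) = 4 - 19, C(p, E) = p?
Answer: 37944/5 ≈ 7588.8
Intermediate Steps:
L = 14 (L = 9 - (4 - 19)/3 = 9 - ⅓*(-15) = 9 + 5 = 14)
O(W) = -8/5 (O(W) = (⅕)*(-8) = -8/5)
q(l) = 14*l²
612*(O(-35) + q(C(-3, 1) - t)) = 612*(-8/5 + 14*(-3 - 1*(-2))²) = 612*(-8/5 + 14*(-3 + 2)²) = 612*(-8/5 + 14*(-1)²) = 612*(-8/5 + 14*1) = 612*(-8/5 + 14) = 612*(62/5) = 37944/5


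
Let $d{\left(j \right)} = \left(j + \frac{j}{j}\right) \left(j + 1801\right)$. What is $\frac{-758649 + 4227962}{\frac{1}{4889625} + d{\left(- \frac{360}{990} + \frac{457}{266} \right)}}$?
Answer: $\frac{145233793116486574500}{177642244909931101} \approx 817.56$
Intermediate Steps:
$d{\left(j \right)} = \left(1 + j\right) \left(1801 + j\right)$ ($d{\left(j \right)} = \left(j + 1\right) \left(1801 + j\right) = \left(1 + j\right) \left(1801 + j\right)$)
$\frac{-758649 + 4227962}{\frac{1}{4889625} + d{\left(- \frac{360}{990} + \frac{457}{266} \right)}} = \frac{-758649 + 4227962}{\frac{1}{4889625} + \left(1801 + \left(- \frac{360}{990} + \frac{457}{266}\right)^{2} + 1802 \left(- \frac{360}{990} + \frac{457}{266}\right)\right)} = \frac{3469313}{\frac{1}{4889625} + \left(1801 + \left(\left(-360\right) \frac{1}{990} + 457 \cdot \frac{1}{266}\right)^{2} + 1802 \left(\left(-360\right) \frac{1}{990} + 457 \cdot \frac{1}{266}\right)\right)} = \frac{3469313}{\frac{1}{4889625} + \left(1801 + \left(- \frac{4}{11} + \frac{457}{266}\right)^{2} + 1802 \left(- \frac{4}{11} + \frac{457}{266}\right)\right)} = \frac{3469313}{\frac{1}{4889625} + \left(1801 + \left(\frac{3963}{2926}\right)^{2} + 1802 \cdot \frac{3963}{2926}\right)} = \frac{3469313}{\frac{1}{4889625} + \left(1801 + \frac{15705369}{8561476} + \frac{3570663}{1463}\right)} = \frac{3469313}{\frac{1}{4889625} + \frac{36330443521}{8561476}} = \frac{3469313}{\frac{177642244909931101}{41862407086500}} = 3469313 \cdot \frac{41862407086500}{177642244909931101} = \frac{145233793116486574500}{177642244909931101}$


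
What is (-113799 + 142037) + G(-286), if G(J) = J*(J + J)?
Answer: 191830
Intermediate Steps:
G(J) = 2*J² (G(J) = J*(2*J) = 2*J²)
(-113799 + 142037) + G(-286) = (-113799 + 142037) + 2*(-286)² = 28238 + 2*81796 = 28238 + 163592 = 191830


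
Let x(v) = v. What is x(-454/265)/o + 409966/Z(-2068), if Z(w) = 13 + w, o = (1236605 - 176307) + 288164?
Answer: -2929964951807/14686773873 ≈ -199.50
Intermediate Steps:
o = 1348462 (o = 1060298 + 288164 = 1348462)
x(-454/265)/o + 409966/Z(-2068) = -454/265/1348462 + 409966/(13 - 2068) = -454*1/265*(1/1348462) + 409966/(-2055) = -454/265*1/1348462 + 409966*(-1/2055) = -227/178671215 - 409966/2055 = -2929964951807/14686773873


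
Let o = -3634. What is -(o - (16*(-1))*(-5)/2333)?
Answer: 8478202/2333 ≈ 3634.0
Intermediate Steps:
-(o - (16*(-1))*(-5)/2333) = -(-3634 - (16*(-1))*(-5)/2333) = -(-3634 - (-16*(-5))/2333) = -(-3634 - 80/2333) = -1*(-8478202/2333) = 8478202/2333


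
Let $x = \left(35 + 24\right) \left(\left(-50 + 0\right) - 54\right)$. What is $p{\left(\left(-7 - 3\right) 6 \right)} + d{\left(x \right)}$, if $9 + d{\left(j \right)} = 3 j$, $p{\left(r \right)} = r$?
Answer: $-18477$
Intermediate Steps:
$x = -6136$ ($x = 59 \left(-50 - 54\right) = 59 \left(-104\right) = -6136$)
$d{\left(j \right)} = -9 + 3 j$
$p{\left(\left(-7 - 3\right) 6 \right)} + d{\left(x \right)} = \left(-7 - 3\right) 6 + \left(-9 + 3 \left(-6136\right)\right) = \left(-10\right) 6 - 18417 = -60 - 18417 = -18477$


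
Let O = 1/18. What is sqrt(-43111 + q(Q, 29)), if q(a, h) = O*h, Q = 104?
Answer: I*sqrt(1551938)/6 ≈ 207.63*I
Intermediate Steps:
O = 1/18 ≈ 0.055556
q(a, h) = h/18
sqrt(-43111 + q(Q, 29)) = sqrt(-43111 + (1/18)*29) = sqrt(-43111 + 29/18) = sqrt(-775969/18) = I*sqrt(1551938)/6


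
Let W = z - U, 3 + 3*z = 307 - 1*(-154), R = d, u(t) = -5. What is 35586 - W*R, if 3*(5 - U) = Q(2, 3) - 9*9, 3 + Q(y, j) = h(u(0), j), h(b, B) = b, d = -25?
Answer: 38536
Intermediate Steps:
R = -25
Q(y, j) = -8 (Q(y, j) = -3 - 5 = -8)
U = 104/3 (U = 5 - (-8 - 9*9)/3 = 5 - (-8 - 81)/3 = 5 - ⅓*(-89) = 5 + 89/3 = 104/3 ≈ 34.667)
z = 458/3 (z = -1 + (307 - 1*(-154))/3 = -1 + (307 + 154)/3 = -1 + (⅓)*461 = -1 + 461/3 = 458/3 ≈ 152.67)
W = 118 (W = 458/3 - 1*104/3 = 458/3 - 104/3 = 118)
35586 - W*R = 35586 - 118*(-25) = 35586 - 1*(-2950) = 35586 + 2950 = 38536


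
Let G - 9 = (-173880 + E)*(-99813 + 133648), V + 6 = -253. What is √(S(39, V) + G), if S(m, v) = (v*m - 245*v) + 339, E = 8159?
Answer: I*√5607116333 ≈ 74881.0*I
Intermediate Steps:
V = -259 (V = -6 - 253 = -259)
S(m, v) = 339 - 245*v + m*v (S(m, v) = (m*v - 245*v) + 339 = (-245*v + m*v) + 339 = 339 - 245*v + m*v)
G = -5607170026 (G = 9 + (-173880 + 8159)*(-99813 + 133648) = 9 - 165721*33835 = 9 - 5607170035 = -5607170026)
√(S(39, V) + G) = √((339 - 245*(-259) + 39*(-259)) - 5607170026) = √((339 + 63455 - 10101) - 5607170026) = √(53693 - 5607170026) = √(-5607116333) = I*√5607116333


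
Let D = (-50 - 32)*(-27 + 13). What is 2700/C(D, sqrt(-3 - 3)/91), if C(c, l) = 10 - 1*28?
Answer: -150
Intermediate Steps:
D = 1148 (D = -82*(-14) = 1148)
C(c, l) = -18 (C(c, l) = 10 - 28 = -18)
2700/C(D, sqrt(-3 - 3)/91) = 2700/(-18) = 2700*(-1/18) = -150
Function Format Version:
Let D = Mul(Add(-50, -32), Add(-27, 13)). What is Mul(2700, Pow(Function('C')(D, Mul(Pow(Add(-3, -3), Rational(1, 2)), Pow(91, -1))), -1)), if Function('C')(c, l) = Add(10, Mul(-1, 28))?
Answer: -150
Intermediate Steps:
D = 1148 (D = Mul(-82, -14) = 1148)
Function('C')(c, l) = -18 (Function('C')(c, l) = Add(10, -28) = -18)
Mul(2700, Pow(Function('C')(D, Mul(Pow(Add(-3, -3), Rational(1, 2)), Pow(91, -1))), -1)) = Mul(2700, Pow(-18, -1)) = Mul(2700, Rational(-1, 18)) = -150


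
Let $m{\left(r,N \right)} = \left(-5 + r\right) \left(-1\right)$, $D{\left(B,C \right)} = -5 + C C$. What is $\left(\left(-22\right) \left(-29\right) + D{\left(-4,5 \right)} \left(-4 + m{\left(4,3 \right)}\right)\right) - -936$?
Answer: $1514$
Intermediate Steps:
$D{\left(B,C \right)} = -5 + C^{2}$
$m{\left(r,N \right)} = 5 - r$
$\left(\left(-22\right) \left(-29\right) + D{\left(-4,5 \right)} \left(-4 + m{\left(4,3 \right)}\right)\right) - -936 = \left(\left(-22\right) \left(-29\right) + \left(-5 + 5^{2}\right) \left(-4 + \left(5 - 4\right)\right)\right) - -936 = \left(638 + \left(-5 + 25\right) \left(-4 + \left(5 - 4\right)\right)\right) + 936 = \left(638 + 20 \left(-4 + 1\right)\right) + 936 = \left(638 + 20 \left(-3\right)\right) + 936 = \left(638 - 60\right) + 936 = 578 + 936 = 1514$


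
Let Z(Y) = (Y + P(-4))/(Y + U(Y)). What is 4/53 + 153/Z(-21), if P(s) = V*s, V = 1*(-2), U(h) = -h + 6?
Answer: -48602/689 ≈ -70.540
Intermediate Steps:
U(h) = 6 - h
V = -2
P(s) = -2*s
Z(Y) = 4/3 + Y/6 (Z(Y) = (Y - 2*(-4))/(Y + (6 - Y)) = (Y + 8)/6 = (8 + Y)*(1/6) = 4/3 + Y/6)
4/53 + 153/Z(-21) = 4/53 + 153/(4/3 + (1/6)*(-21)) = 4*(1/53) + 153/(4/3 - 7/2) = 4/53 + 153/(-13/6) = 4/53 + 153*(-6/13) = 4/53 - 918/13 = -48602/689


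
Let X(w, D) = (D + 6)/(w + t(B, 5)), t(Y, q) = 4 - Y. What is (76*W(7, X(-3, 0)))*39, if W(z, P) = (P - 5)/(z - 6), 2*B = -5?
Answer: -68172/7 ≈ -9738.9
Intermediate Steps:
B = -5/2 (B = (½)*(-5) = -5/2 ≈ -2.5000)
X(w, D) = (6 + D)/(13/2 + w) (X(w, D) = (D + 6)/(w + (4 - 1*(-5/2))) = (6 + D)/(w + (4 + 5/2)) = (6 + D)/(w + 13/2) = (6 + D)/(13/2 + w))
W(z, P) = (-5 + P)/(-6 + z)
(76*W(7, X(-3, 0)))*39 = (76*((-5 + 2*(6 + 0)/(13 + 2*(-3)))/(-6 + 7)))*39 = (76*((-5 + 2*6/(13 - 6))/1))*39 = (76*(1*(-5 + 2*6/7)))*39 = (76*(1*(-5 + 2*(⅐)*6)))*39 = (76*(1*(-5 + 12/7)))*39 = (76*(1*(-23/7)))*39 = (76*(-23/7))*39 = -1748/7*39 = -68172/7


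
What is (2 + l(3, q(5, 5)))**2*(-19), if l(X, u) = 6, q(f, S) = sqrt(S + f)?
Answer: -1216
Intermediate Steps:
(2 + l(3, q(5, 5)))**2*(-19) = (2 + 6)**2*(-19) = 8**2*(-19) = 64*(-19) = -1216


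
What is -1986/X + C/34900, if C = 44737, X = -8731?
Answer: 459910147/304711900 ≈ 1.5093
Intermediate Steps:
-1986/X + C/34900 = -1986/(-8731) + 44737/34900 = -1986*(-1/8731) + 44737*(1/34900) = 1986/8731 + 44737/34900 = 459910147/304711900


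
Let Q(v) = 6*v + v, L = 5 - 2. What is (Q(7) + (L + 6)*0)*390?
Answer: 19110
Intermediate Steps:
L = 3
Q(v) = 7*v
(Q(7) + (L + 6)*0)*390 = (7*7 + (3 + 6)*0)*390 = (49 + 9*0)*390 = (49 + 0)*390 = 49*390 = 19110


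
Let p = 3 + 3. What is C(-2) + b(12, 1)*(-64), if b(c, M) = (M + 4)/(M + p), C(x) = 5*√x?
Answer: -320/7 + 5*I*√2 ≈ -45.714 + 7.0711*I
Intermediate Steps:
p = 6
b(c, M) = (4 + M)/(6 + M) (b(c, M) = (M + 4)/(M + 6) = (4 + M)/(6 + M))
C(-2) + b(12, 1)*(-64) = 5*√(-2) + ((4 + 1)/(6 + 1))*(-64) = 5*(I*√2) + (5/7)*(-64) = 5*I*√2 + ((⅐)*5)*(-64) = 5*I*√2 + (5/7)*(-64) = 5*I*√2 - 320/7 = -320/7 + 5*I*√2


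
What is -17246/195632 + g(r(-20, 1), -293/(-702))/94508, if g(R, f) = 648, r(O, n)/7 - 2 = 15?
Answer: -187889429/2311098632 ≈ -0.081299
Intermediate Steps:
r(O, n) = 119 (r(O, n) = 14 + 7*15 = 14 + 105 = 119)
-17246/195632 + g(r(-20, 1), -293/(-702))/94508 = -17246/195632 + 648/94508 = -17246*1/195632 + 648*(1/94508) = -8623/97816 + 162/23627 = -187889429/2311098632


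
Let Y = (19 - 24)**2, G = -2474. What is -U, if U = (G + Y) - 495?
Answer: 2944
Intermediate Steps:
Y = 25 (Y = (-5)**2 = 25)
U = -2944 (U = (-2474 + 25) - 495 = -2449 - 495 = -2944)
-U = -1*(-2944) = 2944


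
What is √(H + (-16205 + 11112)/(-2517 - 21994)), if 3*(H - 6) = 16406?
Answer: √29603205080619/73533 ≈ 73.992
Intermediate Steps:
H = 16424/3 (H = 6 + (⅓)*16406 = 6 + 16406/3 = 16424/3 ≈ 5474.7)
√(H + (-16205 + 11112)/(-2517 - 21994)) = √(16424/3 + (-16205 + 11112)/(-2517 - 21994)) = √(16424/3 - 5093/(-24511)) = √(16424/3 - 5093*(-1/24511)) = √(16424/3 + 5093/24511) = √(402583943/73533) = √29603205080619/73533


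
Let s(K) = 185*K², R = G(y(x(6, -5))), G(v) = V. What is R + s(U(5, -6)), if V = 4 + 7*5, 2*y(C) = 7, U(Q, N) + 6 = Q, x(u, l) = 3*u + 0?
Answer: 224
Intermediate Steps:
x(u, l) = 3*u
U(Q, N) = -6 + Q
y(C) = 7/2 (y(C) = (½)*7 = 7/2)
V = 39 (V = 4 + 35 = 39)
G(v) = 39
R = 39
R + s(U(5, -6)) = 39 + 185*(-6 + 5)² = 39 + 185*(-1)² = 39 + 185*1 = 39 + 185 = 224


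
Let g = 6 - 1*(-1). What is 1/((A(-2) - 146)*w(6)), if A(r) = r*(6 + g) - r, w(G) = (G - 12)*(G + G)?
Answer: 1/12240 ≈ 8.1699e-5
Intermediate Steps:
g = 7 (g = 6 + 1 = 7)
w(G) = 2*G*(-12 + G) (w(G) = (-12 + G)*(2*G) = 2*G*(-12 + G))
A(r) = 12*r (A(r) = r*(6 + 7) - r = r*13 - r = 13*r - r = 12*r)
1/((A(-2) - 146)*w(6)) = 1/((12*(-2) - 146)*(2*6*(-12 + 6))) = 1/((-24 - 146)*(2*6*(-6))) = 1/(-170*(-72)) = 1/12240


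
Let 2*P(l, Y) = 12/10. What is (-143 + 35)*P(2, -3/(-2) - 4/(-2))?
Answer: -324/5 ≈ -64.800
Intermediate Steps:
P(l, Y) = ⅗ (P(l, Y) = (12/10)/2 = (12*(⅒))/2 = (½)*(6/5) = ⅗)
(-143 + 35)*P(2, -3/(-2) - 4/(-2)) = (-143 + 35)*(⅗) = -108*⅗ = -324/5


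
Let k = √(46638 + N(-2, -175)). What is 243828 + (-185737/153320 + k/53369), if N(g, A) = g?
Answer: 37383523223/153320 + 2*√11659/53369 ≈ 2.4383e+5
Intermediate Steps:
k = 2*√11659 (k = √(46638 - 2) = √46636 = 2*√11659 ≈ 215.95)
243828 + (-185737/153320 + k/53369) = 243828 + (-185737/153320 + (2*√11659)/53369) = 243828 + (-185737*1/153320 + (2*√11659)*(1/53369)) = 243828 + (-185737/153320 + 2*√11659/53369) = 37383523223/153320 + 2*√11659/53369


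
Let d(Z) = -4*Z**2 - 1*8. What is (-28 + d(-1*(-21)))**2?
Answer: 3240000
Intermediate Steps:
d(Z) = -8 - 4*Z**2 (d(Z) = -4*Z**2 - 8 = -8 - 4*Z**2)
(-28 + d(-1*(-21)))**2 = (-28 + (-8 - 4*(-1*(-21))**2))**2 = (-28 + (-8 - 4*21**2))**2 = (-28 + (-8 - 4*441))**2 = (-28 + (-8 - 1764))**2 = (-28 - 1772)**2 = (-1800)**2 = 3240000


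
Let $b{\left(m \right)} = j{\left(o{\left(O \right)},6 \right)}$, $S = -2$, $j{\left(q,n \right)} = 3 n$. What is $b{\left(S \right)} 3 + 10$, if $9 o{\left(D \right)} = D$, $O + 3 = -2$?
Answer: $64$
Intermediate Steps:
$O = -5$ ($O = -3 - 2 = -5$)
$o{\left(D \right)} = \frac{D}{9}$
$b{\left(m \right)} = 18$ ($b{\left(m \right)} = 3 \cdot 6 = 18$)
$b{\left(S \right)} 3 + 10 = 18 \cdot 3 + 10 = 54 + 10 = 64$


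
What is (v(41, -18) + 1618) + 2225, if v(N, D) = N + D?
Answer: 3866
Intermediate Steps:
v(N, D) = D + N
(v(41, -18) + 1618) + 2225 = ((-18 + 41) + 1618) + 2225 = (23 + 1618) + 2225 = 1641 + 2225 = 3866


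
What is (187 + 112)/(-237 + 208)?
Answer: -299/29 ≈ -10.310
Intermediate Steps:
(187 + 112)/(-237 + 208) = 299/(-29) = 299*(-1/29) = -299/29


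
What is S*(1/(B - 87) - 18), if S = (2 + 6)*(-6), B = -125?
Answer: 45804/53 ≈ 864.23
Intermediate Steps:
S = -48 (S = 8*(-6) = -48)
S*(1/(B - 87) - 18) = -48*(1/(-125 - 87) - 18) = -48*(1/(-212) - 18) = -48*(-1/212 - 18) = -48*(-3817/212) = 45804/53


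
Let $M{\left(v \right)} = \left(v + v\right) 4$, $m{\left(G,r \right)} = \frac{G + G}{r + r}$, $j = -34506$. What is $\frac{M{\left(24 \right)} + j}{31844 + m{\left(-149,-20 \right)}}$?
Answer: $- \frac{228760}{212343} \approx -1.0773$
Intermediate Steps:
$m{\left(G,r \right)} = \frac{G}{r}$ ($m{\left(G,r \right)} = \frac{2 G}{2 r} = 2 G \frac{1}{2 r} = \frac{G}{r}$)
$M{\left(v \right)} = 8 v$ ($M{\left(v \right)} = 2 v 4 = 8 v$)
$\frac{M{\left(24 \right)} + j}{31844 + m{\left(-149,-20 \right)}} = \frac{8 \cdot 24 - 34506}{31844 - \frac{149}{-20}} = \frac{192 - 34506}{31844 - - \frac{149}{20}} = - \frac{34314}{31844 + \frac{149}{20}} = - \frac{34314}{\frac{637029}{20}} = \left(-34314\right) \frac{20}{637029} = - \frac{228760}{212343}$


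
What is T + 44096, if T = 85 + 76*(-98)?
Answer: 36733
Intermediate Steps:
T = -7363 (T = 85 - 7448 = -7363)
T + 44096 = -7363 + 44096 = 36733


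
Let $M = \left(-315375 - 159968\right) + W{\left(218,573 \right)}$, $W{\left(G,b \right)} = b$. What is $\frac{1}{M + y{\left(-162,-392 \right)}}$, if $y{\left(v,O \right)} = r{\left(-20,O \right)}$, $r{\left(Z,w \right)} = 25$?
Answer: $- \frac{1}{474745} \approx -2.1064 \cdot 10^{-6}$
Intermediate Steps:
$y{\left(v,O \right)} = 25$
$M = -474770$ ($M = \left(-315375 - 159968\right) + 573 = -475343 + 573 = -474770$)
$\frac{1}{M + y{\left(-162,-392 \right)}} = \frac{1}{-474770 + 25} = \frac{1}{-474745} = - \frac{1}{474745}$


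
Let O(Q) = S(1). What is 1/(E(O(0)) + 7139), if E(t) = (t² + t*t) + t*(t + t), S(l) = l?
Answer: 1/7143 ≈ 0.00014000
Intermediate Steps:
O(Q) = 1
E(t) = 4*t² (E(t) = (t² + t²) + t*(2*t) = 2*t² + 2*t² = 4*t²)
1/(E(O(0)) + 7139) = 1/(4*1² + 7139) = 1/(4*1 + 7139) = 1/(4 + 7139) = 1/7143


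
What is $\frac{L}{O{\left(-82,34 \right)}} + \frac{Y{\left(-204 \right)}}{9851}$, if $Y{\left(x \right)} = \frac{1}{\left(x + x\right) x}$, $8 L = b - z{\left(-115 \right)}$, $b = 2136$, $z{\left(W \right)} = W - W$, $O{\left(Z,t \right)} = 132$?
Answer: $\frac{18243185123}{9019102752} \approx 2.0227$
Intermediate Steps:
$z{\left(W \right)} = 0$
$L = 267$ ($L = \frac{2136 - 0}{8} = \frac{2136 + 0}{8} = \frac{1}{8} \cdot 2136 = 267$)
$Y{\left(x \right)} = \frac{1}{2 x^{2}}$ ($Y{\left(x \right)} = \frac{1}{2 x x} = \frac{\frac{1}{2} \frac{1}{x}}{x} = \frac{1}{2 x^{2}}$)
$\frac{L}{O{\left(-82,34 \right)}} + \frac{Y{\left(-204 \right)}}{9851} = \frac{267}{132} + \frac{\frac{1}{2} \cdot \frac{1}{41616}}{9851} = 267 \cdot \frac{1}{132} + \frac{1}{2} \cdot \frac{1}{41616} \cdot \frac{1}{9851} = \frac{89}{44} + \frac{1}{83232} \cdot \frac{1}{9851} = \frac{89}{44} + \frac{1}{819918432} = \frac{18243185123}{9019102752}$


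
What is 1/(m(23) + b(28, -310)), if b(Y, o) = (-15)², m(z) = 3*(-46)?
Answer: 1/87 ≈ 0.011494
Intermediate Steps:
m(z) = -138
b(Y, o) = 225
1/(m(23) + b(28, -310)) = 1/(-138 + 225) = 1/87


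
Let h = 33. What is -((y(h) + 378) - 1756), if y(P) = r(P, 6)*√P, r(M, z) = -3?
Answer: 1378 + 3*√33 ≈ 1395.2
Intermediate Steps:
y(P) = -3*√P
-((y(h) + 378) - 1756) = -((-3*√33 + 378) - 1756) = -((378 - 3*√33) - 1756) = -(-1378 - 3*√33) = 1378 + 3*√33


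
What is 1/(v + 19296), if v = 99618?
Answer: 1/118914 ≈ 8.4094e-6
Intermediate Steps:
1/(v + 19296) = 1/(99618 + 19296) = 1/118914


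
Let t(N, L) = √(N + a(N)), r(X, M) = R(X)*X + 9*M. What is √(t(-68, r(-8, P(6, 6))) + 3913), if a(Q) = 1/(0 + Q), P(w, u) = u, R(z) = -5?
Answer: √(4523428 + 170*I*√3145)/34 ≈ 62.554 + 0.06592*I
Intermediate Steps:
a(Q) = 1/Q
r(X, M) = -5*X + 9*M
t(N, L) = √(N + 1/N)
√(t(-68, r(-8, P(6, 6))) + 3913) = √(√(-68 + 1/(-68)) + 3913) = √(√(-68 - 1/68) + 3913) = √(√(-4625/68) + 3913) = √(5*I*√3145/34 + 3913) = √(3913 + 5*I*√3145/34)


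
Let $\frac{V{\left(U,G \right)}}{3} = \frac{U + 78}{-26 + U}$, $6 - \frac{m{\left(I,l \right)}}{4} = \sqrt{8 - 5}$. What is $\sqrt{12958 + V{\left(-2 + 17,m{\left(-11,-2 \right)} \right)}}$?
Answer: $\frac{\sqrt{1564849}}{11} \approx 113.72$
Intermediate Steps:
$m{\left(I,l \right)} = 24 - 4 \sqrt{3}$ ($m{\left(I,l \right)} = 24 - 4 \sqrt{8 - 5} = 24 - 4 \sqrt{3}$)
$V{\left(U,G \right)} = \frac{3 \left(78 + U\right)}{-26 + U}$ ($V{\left(U,G \right)} = 3 \frac{U + 78}{-26 + U} = 3 \frac{78 + U}{-26 + U} = \frac{3 \left(78 + U\right)}{-26 + U}$)
$\sqrt{12958 + V{\left(-2 + 17,m{\left(-11,-2 \right)} \right)}} = \sqrt{12958 + \frac{3 \left(78 + \left(-2 + 17\right)\right)}{-26 + \left(-2 + 17\right)}} = \sqrt{12958 + \frac{3 \left(78 + 15\right)}{-26 + 15}} = \sqrt{12958 + 3 \frac{1}{-11} \cdot 93} = \sqrt{12958 + 3 \left(- \frac{1}{11}\right) 93} = \sqrt{12958 - \frac{279}{11}} = \sqrt{\frac{142259}{11}} = \frac{\sqrt{1564849}}{11}$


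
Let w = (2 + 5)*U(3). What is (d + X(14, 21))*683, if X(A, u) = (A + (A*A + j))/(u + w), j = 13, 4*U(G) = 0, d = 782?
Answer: 11368535/21 ≈ 5.4136e+5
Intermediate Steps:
U(G) = 0 (U(G) = (¼)*0 = 0)
w = 0 (w = (2 + 5)*0 = 7*0 = 0)
X(A, u) = (13 + A + A²)/u (X(A, u) = (A + (A*A + 13))/(u + 0) = (A + (A² + 13))/u = (A + (13 + A²))/u = (13 + A + A²)/u)
(d + X(14, 21))*683 = (782 + (13 + 14 + 14²)/21)*683 = (782 + (13 + 14 + 196)/21)*683 = (782 + (1/21)*223)*683 = (782 + 223/21)*683 = (16645/21)*683 = 11368535/21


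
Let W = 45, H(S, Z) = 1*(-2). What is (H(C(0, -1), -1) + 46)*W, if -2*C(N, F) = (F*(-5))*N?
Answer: 1980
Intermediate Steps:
C(N, F) = 5*F*N/2 (C(N, F) = -F*(-5)*N/2 = -(-5*F)*N/2 = -(-5)*F*N/2 = 5*F*N/2)
H(S, Z) = -2
(H(C(0, -1), -1) + 46)*W = (-2 + 46)*45 = 44*45 = 1980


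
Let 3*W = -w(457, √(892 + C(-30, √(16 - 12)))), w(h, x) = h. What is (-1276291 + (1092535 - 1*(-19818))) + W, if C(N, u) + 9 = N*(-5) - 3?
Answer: -492271/3 ≈ -1.6409e+5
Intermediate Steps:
C(N, u) = -12 - 5*N (C(N, u) = -9 + (N*(-5) - 3) = -9 + (-5*N - 3) = -9 + (-3 - 5*N) = -12 - 5*N)
W = -457/3 (W = (-1*457)/3 = (⅓)*(-457) = -457/3 ≈ -152.33)
(-1276291 + (1092535 - 1*(-19818))) + W = (-1276291 + (1092535 - 1*(-19818))) - 457/3 = (-1276291 + (1092535 + 19818)) - 457/3 = (-1276291 + 1112353) - 457/3 = -163938 - 457/3 = -492271/3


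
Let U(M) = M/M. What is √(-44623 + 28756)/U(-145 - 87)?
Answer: 3*I*√1763 ≈ 125.96*I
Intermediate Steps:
U(M) = 1
√(-44623 + 28756)/U(-145 - 87) = √(-44623 + 28756)/1 = √(-15867)*1 = (3*I*√1763)*1 = 3*I*√1763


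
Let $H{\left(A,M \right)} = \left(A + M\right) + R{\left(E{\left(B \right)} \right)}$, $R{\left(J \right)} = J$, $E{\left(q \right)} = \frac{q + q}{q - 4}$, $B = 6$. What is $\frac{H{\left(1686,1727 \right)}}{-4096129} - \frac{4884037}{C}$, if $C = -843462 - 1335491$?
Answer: $\frac{19998195752466}{8925272572937} \approx 2.2406$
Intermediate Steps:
$E{\left(q \right)} = \frac{2 q}{-4 + q}$
$C = -2178953$ ($C = -843462 - 1335491 = -2178953$)
$H{\left(A,M \right)} = 6 + A + M$ ($H{\left(A,M \right)} = \left(A + M\right) + 2 \cdot 6 \frac{1}{-4 + 6} = \left(A + M\right) + 2 \cdot 6 \cdot \frac{1}{2} = \left(A + M\right) + 6 = 6 + A + M$)
$\frac{H{\left(1686,1727 \right)}}{-4096129} - \frac{4884037}{C} = \frac{6 + 1686 + 1727}{-4096129} - \frac{4884037}{-2178953} = 3419 \left(- \frac{1}{4096129}\right) - - \frac{4884037}{2178953} = - \frac{3419}{4096129} + \frac{4884037}{2178953} = \frac{19998195752466}{8925272572937}$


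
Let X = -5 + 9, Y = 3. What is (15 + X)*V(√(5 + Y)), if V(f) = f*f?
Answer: 152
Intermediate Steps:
X = 4
V(f) = f²
(15 + X)*V(√(5 + Y)) = (15 + 4)*(√(5 + 3))² = 19*(√8)² = 19*(2*√2)² = 19*8 = 152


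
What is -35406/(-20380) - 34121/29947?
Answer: 182458751/305159930 ≈ 0.59791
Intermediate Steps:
-35406/(-20380) - 34121/29947 = -35406*(-1/20380) - 34121*1/29947 = 17703/10190 - 34121/29947 = 182458751/305159930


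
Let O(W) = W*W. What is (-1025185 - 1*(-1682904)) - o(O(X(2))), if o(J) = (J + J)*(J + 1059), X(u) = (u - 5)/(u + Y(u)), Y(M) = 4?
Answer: 5257515/8 ≈ 6.5719e+5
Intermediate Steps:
X(u) = (-5 + u)/(4 + u) (X(u) = (u - 5)/(u + 4) = (-5 + u)/(4 + u))
O(W) = W²
o(J) = 2*J*(1059 + J) (o(J) = (2*J)*(1059 + J) = 2*J*(1059 + J))
(-1025185 - 1*(-1682904)) - o(O(X(2))) = (-1025185 - 1*(-1682904)) - 2*((-5 + 2)/(4 + 2))²*(1059 + ((-5 + 2)/(4 + 2))²) = (-1025185 + 1682904) - 2*(-3/6)²*(1059 + (-3/6)²) = 657719 - 2*((⅙)*(-3))²*(1059 + ((⅙)*(-3))²) = 657719 - 2*(-½)²*(1059 + (-½)²) = 657719 - 2*(1059 + ¼)/4 = 657719 - 2*4237/(4*4) = 657719 - 1*4237/8 = 657719 - 4237/8 = 5257515/8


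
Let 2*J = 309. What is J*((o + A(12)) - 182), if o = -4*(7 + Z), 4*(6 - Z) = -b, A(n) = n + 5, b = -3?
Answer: -33063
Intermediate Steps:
J = 309/2 (J = (½)*309 = 309/2 ≈ 154.50)
A(n) = 5 + n
Z = 21/4 (Z = 6 - (-1)*(-3)/4 = 6 - ¼*3 = 6 - ¾ = 21/4 ≈ 5.2500)
o = -49 (o = -4*(7 + 21/4) = -4*49/4 = -49)
J*((o + A(12)) - 182) = 309*((-49 + (5 + 12)) - 182)/2 = 309*((-49 + 17) - 182)/2 = 309*(-32 - 182)/2 = (309/2)*(-214) = -33063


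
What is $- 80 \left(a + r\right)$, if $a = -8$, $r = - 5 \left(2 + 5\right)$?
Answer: $3440$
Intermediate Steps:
$r = -35$ ($r = \left(-5\right) 7 = -35$)
$- 80 \left(a + r\right) = - 80 \left(-8 - 35\right) = \left(-80\right) \left(-43\right) = 3440$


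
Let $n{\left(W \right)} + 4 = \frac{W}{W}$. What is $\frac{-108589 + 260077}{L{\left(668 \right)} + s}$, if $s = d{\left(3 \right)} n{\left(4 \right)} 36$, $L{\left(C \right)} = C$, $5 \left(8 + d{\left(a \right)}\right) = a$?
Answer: $\frac{94680}{917} \approx 103.25$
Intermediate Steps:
$d{\left(a \right)} = -8 + \frac{a}{5}$
$n{\left(W \right)} = -3$ ($n{\left(W \right)} = -4 + \frac{W}{W} = -4 + 1 = -3$)
$s = \frac{3996}{5}$ ($s = \left(-8 + \frac{1}{5} \cdot 3\right) \left(-3\right) 36 = \left(-8 + \frac{3}{5}\right) \left(-3\right) 36 = \left(- \frac{37}{5}\right) \left(-3\right) 36 = \frac{111}{5} \cdot 36 = \frac{3996}{5} \approx 799.2$)
$\frac{-108589 + 260077}{L{\left(668 \right)} + s} = \frac{-108589 + 260077}{668 + \frac{3996}{5}} = \frac{151488}{\frac{7336}{5}} = 151488 \cdot \frac{5}{7336} = \frac{94680}{917}$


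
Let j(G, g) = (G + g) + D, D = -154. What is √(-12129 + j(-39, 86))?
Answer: 2*I*√3059 ≈ 110.62*I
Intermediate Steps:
j(G, g) = -154 + G + g (j(G, g) = (G + g) - 154 = -154 + G + g)
√(-12129 + j(-39, 86)) = √(-12129 + (-154 - 39 + 86)) = √(-12129 - 107) = √(-12236) = 2*I*√3059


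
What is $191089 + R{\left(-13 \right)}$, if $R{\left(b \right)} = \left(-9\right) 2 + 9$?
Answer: $191080$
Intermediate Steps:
$R{\left(b \right)} = -9$ ($R{\left(b \right)} = -18 + 9 = -9$)
$191089 + R{\left(-13 \right)} = 191089 - 9 = 191080$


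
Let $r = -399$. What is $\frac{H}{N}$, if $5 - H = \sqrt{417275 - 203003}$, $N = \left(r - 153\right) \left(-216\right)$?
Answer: $\frac{5}{119232} - \frac{\sqrt{93}}{2484} \approx -0.0038404$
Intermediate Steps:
$N = 119232$ ($N = \left(-399 - 153\right) \left(-216\right) = \left(-552\right) \left(-216\right) = 119232$)
$H = 5 - 48 \sqrt{93}$ ($H = 5 - \sqrt{417275 - 203003} = 5 - \sqrt{214272} = 5 - 48 \sqrt{93} \approx -457.9$)
$\frac{H}{N} = \frac{5 - 48 \sqrt{93}}{119232} = \left(5 - 48 \sqrt{93}\right) \frac{1}{119232} = \frac{5}{119232} - \frac{\sqrt{93}}{2484}$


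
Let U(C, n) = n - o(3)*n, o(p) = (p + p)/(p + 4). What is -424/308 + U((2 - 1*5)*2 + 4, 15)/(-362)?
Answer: -38537/27874 ≈ -1.3825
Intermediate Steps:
o(p) = 2*p/(4 + p) (o(p) = (2*p)/(4 + p) = 2*p/(4 + p))
U(C, n) = n/7 (U(C, n) = n - 2*3/(4 + 3)*n = n - 2*3/7*n = n - 2*3*(⅐)*n = n - 6*n/7 = n/7)
-424/308 + U((2 - 1*5)*2 + 4, 15)/(-362) = -424/308 + ((⅐)*15)/(-362) = -424*1/308 + (15/7)*(-1/362) = -106/77 - 15/2534 = -38537/27874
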